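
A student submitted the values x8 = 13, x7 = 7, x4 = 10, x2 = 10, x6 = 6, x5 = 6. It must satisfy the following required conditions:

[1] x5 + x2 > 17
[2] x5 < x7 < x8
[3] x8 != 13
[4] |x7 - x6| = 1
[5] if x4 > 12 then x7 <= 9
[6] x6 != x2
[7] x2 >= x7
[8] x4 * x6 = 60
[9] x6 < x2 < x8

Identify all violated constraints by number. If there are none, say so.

[1] x5 + x2 = 6 + 10 = 16; 16 ≤ 17, bound 17 not met — fails.
[2] values 6 < 7 < 13 — holds.
[3] x8 = 13, but 13 is required to differ — fails.
[4] |7 - 6| = 1 — holds.
[5] x4 = 10, not > 12; antecedent false, conditional vacuously true — holds.
[6] x6 = 6, x2 = 10; distinct — holds.
[7] x2 = 10, x7 = 7; 10 ≥ 7 — holds.
[8] x4 * x6 = 10 * 6 = 60 — holds.
[9] values 6 < 10 < 13 — holds.

Violated: 1 and 3.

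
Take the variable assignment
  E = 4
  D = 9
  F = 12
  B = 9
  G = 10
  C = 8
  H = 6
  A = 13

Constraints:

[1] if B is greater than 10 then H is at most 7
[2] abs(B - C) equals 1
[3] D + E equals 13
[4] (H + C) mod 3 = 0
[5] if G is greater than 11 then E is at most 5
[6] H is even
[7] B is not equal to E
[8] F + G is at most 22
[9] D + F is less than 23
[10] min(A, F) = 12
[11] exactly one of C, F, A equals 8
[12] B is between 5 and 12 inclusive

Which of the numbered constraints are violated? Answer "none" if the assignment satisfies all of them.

No — constraint 4 is not satisfied.

[1] B = 9, not > 10; antecedent false, conditional vacuously true  OK
[2] abs(9 - 8) = 1  OK
[3] D + E = 9 + 4 = 13  OK
[4] H + C = 14; 14 mod 3 = 2, not 0  FAIL
[5] G = 10, not > 11; antecedent false, conditional vacuously true  OK
[6] H = 6 is even  OK
[7] B = 9, E = 4; distinct  OK
[8] F + G = 12 + 10 = 22; 22 ≤ 22  OK
[9] D + F = 9 + 12 = 21; 21 < 23  OK
[10] min(13, 12) = 12  OK
[11] C=8, F=12, A=13; 1 of them equals 8  OK
[12] B = 9 lies in [5, 12]  OK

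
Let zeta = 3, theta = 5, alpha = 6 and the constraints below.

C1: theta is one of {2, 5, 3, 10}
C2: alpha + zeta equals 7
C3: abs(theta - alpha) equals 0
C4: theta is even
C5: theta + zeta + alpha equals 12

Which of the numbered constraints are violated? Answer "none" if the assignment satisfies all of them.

No — constraints 2, 3, 4, 5 are not satisfied.

C1: theta = 5 is in {2, 5, 3, 10} — holds.
C2: alpha + zeta = 6 + 3 = 9, not 7 — fails.
C3: abs(5 - 6) = 1, not 0 — fails.
C4: theta = 5 is odd — fails.
C5: theta + zeta + alpha = 5 + 3 + 6 = 14, not 12 — fails.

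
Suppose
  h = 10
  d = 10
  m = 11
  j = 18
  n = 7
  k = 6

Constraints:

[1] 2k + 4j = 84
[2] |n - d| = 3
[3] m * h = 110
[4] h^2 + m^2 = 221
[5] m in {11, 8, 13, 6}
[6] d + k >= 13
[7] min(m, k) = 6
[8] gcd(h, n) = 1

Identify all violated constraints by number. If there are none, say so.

None — every constraint holds.

[1] 2k + 4j = 2(6) + 4(18) = 84 — holds.
[2] |7 - 10| = 3 — holds.
[3] m * h = 11 * 10 = 110 — holds.
[4] h^2 + m^2 = 10^2 + 11^2 = 100 + 121 = 221 — holds.
[5] m = 11 is in {11, 8, 13, 6} — holds.
[6] d + k = 10 + 6 = 16; 16 ≥ 13 — holds.
[7] min(11, 6) = 6 — holds.
[8] gcd(10, 7) = 1 — holds.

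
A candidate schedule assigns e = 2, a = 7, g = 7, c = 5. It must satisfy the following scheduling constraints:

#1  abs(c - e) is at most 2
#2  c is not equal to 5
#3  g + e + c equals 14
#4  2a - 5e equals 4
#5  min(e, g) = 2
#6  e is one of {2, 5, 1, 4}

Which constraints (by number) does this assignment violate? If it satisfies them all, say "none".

Violated: 1, 2.

#1 abs(5 - 2) = 3; 3 > 2, exceeds bound 2  false
#2 c = 5, but 5 is required to differ  false
#3 g + e + c = 7 + 2 + 5 = 14  true
#4 2a - 5e = 2(7) - 5(2) = 4  true
#5 min(2, 7) = 2  true
#6 e = 2 is in {2, 5, 1, 4}  true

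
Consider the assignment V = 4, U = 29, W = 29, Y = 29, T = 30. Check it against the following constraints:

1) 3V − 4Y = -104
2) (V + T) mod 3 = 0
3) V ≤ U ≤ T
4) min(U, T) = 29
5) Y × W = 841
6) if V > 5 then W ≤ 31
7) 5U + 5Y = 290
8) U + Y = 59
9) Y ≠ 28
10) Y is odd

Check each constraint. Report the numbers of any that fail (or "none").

Violated: 2, 8.

1) 3V − 4Y = 3(4) − 4(29) = -104  OK
2) V + T = 34; 34 mod 3 = 1, not 0  FAIL
3) values 4 ≤ 29 ≤ 30  OK
4) min(29, 30) = 29  OK
5) Y × W = 29 × 29 = 841  OK
6) V = 4, not > 5; antecedent false, conditional vacuously true  OK
7) 5U + 5Y = 5(29) + 5(29) = 290  OK
8) U + Y = 29 + 29 = 58, not 59  FAIL
9) Y = 29, and 29 ≠ 28  OK
10) Y = 29 is odd  OK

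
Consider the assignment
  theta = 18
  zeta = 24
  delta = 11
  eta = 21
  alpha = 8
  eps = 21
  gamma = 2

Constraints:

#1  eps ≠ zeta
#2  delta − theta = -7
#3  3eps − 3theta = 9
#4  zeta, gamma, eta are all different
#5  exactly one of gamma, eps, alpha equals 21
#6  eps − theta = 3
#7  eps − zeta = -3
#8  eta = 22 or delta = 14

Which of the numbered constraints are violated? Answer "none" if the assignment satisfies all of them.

#1 eps = 21, zeta = 24; distinct — holds.
#2 delta − theta = 11 − 18 = -7 — holds.
#3 3eps − 3theta = 3(21) − 3(18) = 9 — holds.
#4 values 24, 2, 21 are pairwise distinct — holds.
#5 gamma=2, eps=21, alpha=8; 1 of them equals 21 — holds.
#6 eps − theta = 21 − 18 = 3 — holds.
#7 eps − zeta = 21 − 24 = -3 — holds.
#8 eta = 21 ≠ 22 and delta = 11 ≠ 14; both disjuncts false — fails.

Constraint 8 does not hold.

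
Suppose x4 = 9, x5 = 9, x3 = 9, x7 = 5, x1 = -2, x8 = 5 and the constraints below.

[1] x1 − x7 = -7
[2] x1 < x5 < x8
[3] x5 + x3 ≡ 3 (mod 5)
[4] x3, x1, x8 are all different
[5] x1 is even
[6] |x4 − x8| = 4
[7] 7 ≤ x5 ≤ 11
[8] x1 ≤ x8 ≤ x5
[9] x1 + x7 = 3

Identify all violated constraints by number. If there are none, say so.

[1] x1 − x7 = -2 − 5 = -7  ✓
[2] values -2, 9, 5; x5 = 9 is not < x8 = 5  ✗
[3] x5 + x3 = 18; 18 mod 5 = 3  ✓
[4] values 9, -2, 5 are pairwise distinct  ✓
[5] x1 = -2 is even  ✓
[6] |9 − 5| = 4  ✓
[7] x5 = 9 lies in [7, 11]  ✓
[8] values -2 ≤ 5 ≤ 9  ✓
[9] x1 + x7 = -2 + 5 = 3  ✓

The assignment fails constraint 2.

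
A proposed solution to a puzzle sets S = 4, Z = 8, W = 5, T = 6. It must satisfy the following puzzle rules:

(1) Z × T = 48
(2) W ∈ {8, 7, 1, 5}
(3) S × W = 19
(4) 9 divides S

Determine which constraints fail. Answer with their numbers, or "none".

(1) Z × T = 8 × 6 = 48 — satisfied.
(2) W = 5 is in {8, 7, 1, 5} — satisfied.
(3) S × W = 4 × 5 = 20, not 19 — violated.
(4) 4 = 9×0 + 4, so 9 does not divide 4 — violated.

No — constraints 3 and 4 are not satisfied.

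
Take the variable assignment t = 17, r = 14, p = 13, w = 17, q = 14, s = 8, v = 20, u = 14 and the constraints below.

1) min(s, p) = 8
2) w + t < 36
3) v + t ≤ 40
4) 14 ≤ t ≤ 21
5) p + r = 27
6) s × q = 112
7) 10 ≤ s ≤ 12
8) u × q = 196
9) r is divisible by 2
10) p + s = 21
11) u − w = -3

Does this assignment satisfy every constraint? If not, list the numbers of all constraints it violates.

1) min(8, 13) = 8  yes
2) w + t = 17 + 17 = 34; 34 < 36  yes
3) v + t = 20 + 17 = 37; 37 ≤ 40  yes
4) t = 17 lies in [14, 21]  yes
5) p + r = 13 + 14 = 27  yes
6) s × q = 8 × 14 = 112  yes
7) s = 8 is outside [10, 12]  no
8) u × q = 14 × 14 = 196  yes
9) 14 / 2 = 7, so 2 divides 14  yes
10) p + s = 13 + 8 = 21  yes
11) u − w = 14 − 17 = -3  yes

No — constraint 7 is not satisfied.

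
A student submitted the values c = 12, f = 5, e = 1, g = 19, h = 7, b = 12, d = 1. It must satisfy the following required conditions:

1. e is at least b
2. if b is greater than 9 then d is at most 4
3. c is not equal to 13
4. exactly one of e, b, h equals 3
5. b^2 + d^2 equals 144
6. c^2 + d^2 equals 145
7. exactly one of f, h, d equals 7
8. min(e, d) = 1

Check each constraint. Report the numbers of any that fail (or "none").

Violated: 1, 4, and 5.

1. e = 1, b = 12; 1 < 12 (want ≥)  ✘
2. b = 12 > 9, so we need d ≤ 4; d = 1 ≤ 4  ✔
3. c = 12, and 12 ≠ 13  ✔
4. e=1, b=12, h=7; 0 of them equal 3, not exactly one  ✘
5. b^2 + d^2 = 12^2 + 1^2 = 144 + 1 = 145, not 144  ✘
6. c^2 + d^2 = 12^2 + 1^2 = 144 + 1 = 145  ✔
7. f=5, h=7, d=1; 1 of them equals 7  ✔
8. min(1, 1) = 1  ✔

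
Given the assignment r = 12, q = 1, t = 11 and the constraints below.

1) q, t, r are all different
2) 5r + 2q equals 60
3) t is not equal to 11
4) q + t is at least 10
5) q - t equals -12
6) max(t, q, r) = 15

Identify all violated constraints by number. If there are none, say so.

Violated: 2, 3, 5, and 6.

1) values 1, 11, 12 are pairwise distinct — satisfied.
2) 5r + 2q = 5(12) + 2(1) = 62, not 60 — violated.
3) t = 11, but 11 is required to differ — violated.
4) q + t = 1 + 11 = 12; 12 ≥ 10 — satisfied.
5) q - t = 1 - 11 = -10, not -12 — violated.
6) max(11, 1, 12) = 12, not 15 — violated.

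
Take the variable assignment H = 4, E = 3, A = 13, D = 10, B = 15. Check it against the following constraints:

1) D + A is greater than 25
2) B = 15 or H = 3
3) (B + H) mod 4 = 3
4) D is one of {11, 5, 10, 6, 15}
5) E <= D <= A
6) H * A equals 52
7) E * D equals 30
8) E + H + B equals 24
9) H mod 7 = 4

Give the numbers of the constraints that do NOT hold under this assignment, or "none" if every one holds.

Constraints 1, 8 are violated.

1) D + A = 10 + 13 = 23; 23 ≤ 25, bound 25 not met  fails
2) B = 15 = 15 (first disjunct)  holds
3) B + H = 19; 19 mod 4 = 3  holds
4) D = 10 is in {11, 5, 10, 6, 15}  holds
5) values 3 <= 10 <= 13  holds
6) H * A = 4 * 13 = 52  holds
7) E * D = 3 * 10 = 30  holds
8) E + H + B = 3 + 4 + 15 = 22, not 24  fails
9) 4 mod 7 = 4  holds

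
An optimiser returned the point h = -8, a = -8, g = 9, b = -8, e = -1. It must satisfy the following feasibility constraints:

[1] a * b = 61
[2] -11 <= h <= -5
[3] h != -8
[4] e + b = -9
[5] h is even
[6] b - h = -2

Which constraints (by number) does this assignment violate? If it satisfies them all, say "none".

[1] a * b = -8 * (-8) = 64, not 61  ✗
[2] h = -8 lies in [-11, -5]  ✓
[3] h = -8, but -8 is required to differ  ✗
[4] e + b = -1 + (-8) = -9  ✓
[5] h = -8 is even  ✓
[6] b - h = -8 - (-8) = 0, not -2  ✗

Constraints 1, 3, 6 do not hold.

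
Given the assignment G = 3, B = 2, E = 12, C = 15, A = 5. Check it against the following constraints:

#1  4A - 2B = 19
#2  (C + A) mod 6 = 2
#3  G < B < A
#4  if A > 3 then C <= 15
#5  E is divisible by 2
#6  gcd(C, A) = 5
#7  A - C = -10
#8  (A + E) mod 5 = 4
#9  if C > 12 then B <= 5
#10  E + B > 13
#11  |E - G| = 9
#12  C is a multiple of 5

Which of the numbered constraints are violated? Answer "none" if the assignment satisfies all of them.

#1 4A - 2B = 4(5) - 2(2) = 16, not 19  ✗
#2 C + A = 20; 20 mod 6 = 2  ✓
#3 values 3, 2, 5; G = 3 is not < B = 2  ✗
#4 A = 5 > 3, so we need C ≤ 15; C = 15 ≤ 15  ✓
#5 12 / 2 = 6, so 2 divides 12  ✓
#6 gcd(15, 5) = 5  ✓
#7 A - C = 5 - 15 = -10  ✓
#8 A + E = 17; 17 mod 5 = 2, not 4  ✗
#9 C = 15 > 12, so we need B ≤ 5; B = 2 ≤ 5  ✓
#10 E + B = 12 + 2 = 14; 14 > 13  ✓
#11 |12 - 3| = 9  ✓
#12 15 / 5 = 3, so 5 divides 15  ✓

Violated: 1, 3, 8.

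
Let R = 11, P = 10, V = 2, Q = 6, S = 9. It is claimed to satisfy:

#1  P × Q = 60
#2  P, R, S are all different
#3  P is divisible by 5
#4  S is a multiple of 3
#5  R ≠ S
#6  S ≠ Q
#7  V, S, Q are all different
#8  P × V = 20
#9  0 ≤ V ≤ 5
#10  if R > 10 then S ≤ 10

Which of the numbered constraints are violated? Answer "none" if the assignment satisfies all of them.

Yes — all constraints hold.

#1 P × Q = 10 × 6 = 60  true
#2 values 10, 11, 9 are pairwise distinct  true
#3 10 / 5 = 2, so 5 divides 10  true
#4 9 / 3 = 3, so 3 divides 9  true
#5 R = 11, S = 9; distinct  true
#6 S = 9, Q = 6; distinct  true
#7 values 2, 9, 6 are pairwise distinct  true
#8 P × V = 10 × 2 = 20  true
#9 V = 2 lies in [0, 5]  true
#10 R = 11 > 10, so we need S ≤ 10; S = 9 ≤ 10  true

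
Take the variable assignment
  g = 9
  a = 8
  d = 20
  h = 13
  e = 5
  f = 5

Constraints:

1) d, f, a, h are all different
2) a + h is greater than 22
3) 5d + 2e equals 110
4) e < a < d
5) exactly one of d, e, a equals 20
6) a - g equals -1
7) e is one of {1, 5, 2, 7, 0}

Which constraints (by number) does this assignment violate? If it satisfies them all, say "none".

Constraint 2 does not hold.

1) values 20, 5, 8, 13 are pairwise distinct  ✔
2) a + h = 8 + 13 = 21; 21 ≤ 22, bound 22 not met  ✘
3) 5d + 2e = 5(20) + 2(5) = 110  ✔
4) values 5 < 8 < 20  ✔
5) d=20, e=5, a=8; 1 of them equals 20  ✔
6) a - g = 8 - 9 = -1  ✔
7) e = 5 is in {1, 5, 2, 7, 0}  ✔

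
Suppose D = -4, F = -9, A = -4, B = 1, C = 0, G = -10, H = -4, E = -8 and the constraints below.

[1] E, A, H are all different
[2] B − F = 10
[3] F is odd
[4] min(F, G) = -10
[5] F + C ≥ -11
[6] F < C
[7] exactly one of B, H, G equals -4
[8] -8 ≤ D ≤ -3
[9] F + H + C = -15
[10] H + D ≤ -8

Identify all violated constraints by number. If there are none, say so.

No — constraints 1 and 9 are not satisfied.

[1] A = H = -4, not all different — fails.
[2] B − F = 1 − (-9) = 10 — holds.
[3] F = -9 is odd — holds.
[4] min(-9, -10) = -10 — holds.
[5] F + C = -9 + 0 = -9; -9 ≥ -11 — holds.
[6] F = -9, C = 0; -9 < 0 — holds.
[7] B=1, H=-4, G=-10; 1 of them equals -4 — holds.
[8] D = -4 lies in [-8, -3] — holds.
[9] F + H + C = -9 + (-4) + 0 = -13, not -15 — fails.
[10] H + D = -4 + (-4) = -8; -8 ≤ -8 — holds.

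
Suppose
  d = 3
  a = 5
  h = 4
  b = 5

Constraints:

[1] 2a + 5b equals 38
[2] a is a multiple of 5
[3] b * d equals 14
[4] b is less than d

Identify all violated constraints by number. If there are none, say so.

[1] 2a + 5b = 2(5) + 5(5) = 35, not 38 — violated.
[2] 5 / 5 = 1, so 5 divides 5 — OK.
[3] b * d = 5 * 3 = 15, not 14 — violated.
[4] b = 5, d = 3; 5 ≥ 3 (want <) — violated.

Violated: 1, 3, 4.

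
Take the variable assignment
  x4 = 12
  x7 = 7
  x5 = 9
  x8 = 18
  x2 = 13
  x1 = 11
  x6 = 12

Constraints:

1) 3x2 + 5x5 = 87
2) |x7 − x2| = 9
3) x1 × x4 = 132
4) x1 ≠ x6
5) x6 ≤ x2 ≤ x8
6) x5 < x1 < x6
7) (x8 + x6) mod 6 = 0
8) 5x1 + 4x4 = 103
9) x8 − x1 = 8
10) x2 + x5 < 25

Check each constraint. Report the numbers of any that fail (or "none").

1) 3x2 + 5x5 = 3(13) + 5(9) = 84, not 87 — does not hold.
2) |7 − 13| = 6, not 9 — does not hold.
3) x1 × x4 = 11 × 12 = 132 — holds.
4) x1 = 11, x6 = 12; distinct — holds.
5) values 12 ≤ 13 ≤ 18 — holds.
6) values 9 < 11 < 12 — holds.
7) x8 + x6 = 30; 30 mod 6 = 0 — holds.
8) 5x1 + 4x4 = 5(11) + 4(12) = 103 — holds.
9) x8 − x1 = 18 − 11 = 7, not 8 — does not hold.
10) x2 + x5 = 13 + 9 = 22; 22 < 25 — holds.

Constraints 1, 2, and 9 are violated.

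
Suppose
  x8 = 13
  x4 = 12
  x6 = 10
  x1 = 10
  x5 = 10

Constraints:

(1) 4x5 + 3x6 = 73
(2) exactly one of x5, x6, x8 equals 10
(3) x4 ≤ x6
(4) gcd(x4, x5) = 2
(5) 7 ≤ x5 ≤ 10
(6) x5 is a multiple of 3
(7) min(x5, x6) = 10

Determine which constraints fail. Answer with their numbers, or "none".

(1) 4x5 + 3x6 = 4(10) + 3(10) = 70, not 73 — violated.
(2) x5=10, x6=10, x8=13; 2 of them equal 10, not exactly one — violated.
(3) x4 = 12, x6 = 10; 12 > 10 (want ≤) — violated.
(4) gcd(12, 10) = 2 — satisfied.
(5) x5 = 10 lies in [7, 10] — satisfied.
(6) 10 = 3×3 + 1, so 3 does not divide 10 — violated.
(7) min(10, 10) = 10 — satisfied.

The assignment fails constraints 1, 2, 3, and 6.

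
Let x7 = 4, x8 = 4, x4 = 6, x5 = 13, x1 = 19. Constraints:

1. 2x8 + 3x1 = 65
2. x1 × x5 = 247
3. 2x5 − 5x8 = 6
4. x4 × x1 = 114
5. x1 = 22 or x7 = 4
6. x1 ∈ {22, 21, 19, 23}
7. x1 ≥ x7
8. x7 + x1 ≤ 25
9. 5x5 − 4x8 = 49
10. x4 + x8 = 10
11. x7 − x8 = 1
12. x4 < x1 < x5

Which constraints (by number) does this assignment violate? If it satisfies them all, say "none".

Constraints 11, 12 are violated.

1. 2x8 + 3x1 = 2(4) + 3(19) = 65 — satisfied.
2. x1 × x5 = 19 × 13 = 247 — satisfied.
3. 2x5 − 5x8 = 2(13) − 5(4) = 6 — satisfied.
4. x4 × x1 = 6 × 19 = 114 — satisfied.
5. x1 = 19 ≠ 22, but x7 = 4 = 4 (second disjunct) — satisfied.
6. x1 = 19 is in {22, 21, 19, 23} — satisfied.
7. x1 = 19, x7 = 4; 19 ≥ 4 — satisfied.
8. x7 + x1 = 4 + 19 = 23; 23 ≤ 25 — satisfied.
9. 5x5 − 4x8 = 5(13) − 4(4) = 49 — satisfied.
10. x4 + x8 = 6 + 4 = 10 — satisfied.
11. x7 − x8 = 4 − 4 = 0, not 1 — violated.
12. values 6, 19, 13; x1 = 19 is not < x5 = 13 — violated.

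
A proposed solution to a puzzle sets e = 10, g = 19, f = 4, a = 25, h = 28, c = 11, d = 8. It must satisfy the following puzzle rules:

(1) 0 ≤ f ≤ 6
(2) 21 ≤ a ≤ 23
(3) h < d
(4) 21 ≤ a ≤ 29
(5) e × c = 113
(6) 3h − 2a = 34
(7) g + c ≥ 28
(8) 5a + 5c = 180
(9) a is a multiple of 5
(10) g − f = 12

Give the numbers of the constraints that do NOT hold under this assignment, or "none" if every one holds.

Violated: 2, 3, 5, 10.

(1) f = 4 lies in [0, 6] — holds.
(2) a = 25 is outside [21, 23] — does not hold.
(3) h = 28, d = 8; 28 ≥ 8 (want <) — does not hold.
(4) a = 25 lies in [21, 29] — holds.
(5) e × c = 10 × 11 = 110, not 113 — does not hold.
(6) 3h − 2a = 3(28) − 2(25) = 34 — holds.
(7) g + c = 19 + 11 = 30; 30 ≥ 28 — holds.
(8) 5a + 5c = 5(25) + 5(11) = 180 — holds.
(9) 25 / 5 = 5, so 5 divides 25 — holds.
(10) g − f = 19 − 4 = 15, not 12 — does not hold.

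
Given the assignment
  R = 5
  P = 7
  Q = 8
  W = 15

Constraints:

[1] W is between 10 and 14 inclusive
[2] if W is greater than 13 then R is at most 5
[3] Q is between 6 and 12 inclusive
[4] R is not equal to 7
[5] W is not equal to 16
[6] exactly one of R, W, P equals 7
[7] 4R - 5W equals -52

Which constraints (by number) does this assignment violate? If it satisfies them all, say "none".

[1] W = 15 is outside [10, 14] — does not hold.
[2] W = 15 > 13, so we need R ≤ 5; R = 5 ≤ 5 — holds.
[3] Q = 8 lies in [6, 12] — holds.
[4] R = 5, and 5 ≠ 7 — holds.
[5] W = 15, and 15 ≠ 16 — holds.
[6] R=5, W=15, P=7; 1 of them equals 7 — holds.
[7] 4R - 5W = 4(5) - 5(15) = -55, not -52 — does not hold.

Constraints 1 and 7 do not hold.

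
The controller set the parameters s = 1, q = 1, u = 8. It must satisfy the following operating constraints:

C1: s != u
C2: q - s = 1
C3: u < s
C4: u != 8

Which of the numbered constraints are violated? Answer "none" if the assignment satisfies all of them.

Violated: 2, 3, 4.

C1: s = 1, u = 8; distinct — holds.
C2: q - s = 1 - 1 = 0, not 1 — fails.
C3: u = 8, s = 1; 8 ≥ 1 (want <) — fails.
C4: u = 8, but 8 is required to differ — fails.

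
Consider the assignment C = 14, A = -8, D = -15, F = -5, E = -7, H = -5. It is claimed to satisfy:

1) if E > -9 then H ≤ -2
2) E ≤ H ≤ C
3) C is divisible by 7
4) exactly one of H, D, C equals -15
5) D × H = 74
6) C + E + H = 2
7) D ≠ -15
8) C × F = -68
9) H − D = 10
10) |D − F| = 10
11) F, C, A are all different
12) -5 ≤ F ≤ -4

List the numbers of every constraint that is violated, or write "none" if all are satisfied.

Violated: 5, 7, and 8.

1) E = -7 > -9, so we need H ≤ -2; H = -5 ≤ -2  true
2) values -7 ≤ -5 ≤ 14  true
3) 14 / 7 = 2, so 7 divides 14  true
4) H=-5, D=-15, C=14; 1 of them equals -15  true
5) D × H = -15 × (-5) = 75, not 74  false
6) C + E + H = 14 + (-7) + (-5) = 2  true
7) D = -15, but -15 is required to differ  false
8) C × F = 14 × (-5) = -70, not -68  false
9) H − D = -5 − (-15) = 10  true
10) |-15 − (-5)| = 10  true
11) values -5, 14, -8 are pairwise distinct  true
12) F = -5 lies in [-5, -4]  true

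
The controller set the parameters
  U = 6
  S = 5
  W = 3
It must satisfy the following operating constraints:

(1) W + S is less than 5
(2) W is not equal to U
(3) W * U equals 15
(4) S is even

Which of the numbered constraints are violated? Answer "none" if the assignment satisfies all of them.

Constraints 1, 3, and 4 are violated.

(1) W + S = 3 + 5 = 8; 8 ≥ 5, bound 5 not met — violated.
(2) W = 3, U = 6; distinct — satisfied.
(3) W * U = 3 * 6 = 18, not 15 — violated.
(4) S = 5 is odd — violated.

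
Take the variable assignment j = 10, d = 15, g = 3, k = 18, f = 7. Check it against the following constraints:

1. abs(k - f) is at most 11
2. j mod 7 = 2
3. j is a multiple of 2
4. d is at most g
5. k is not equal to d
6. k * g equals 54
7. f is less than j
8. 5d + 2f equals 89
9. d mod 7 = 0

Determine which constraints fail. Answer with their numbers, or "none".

1. abs(18 - 7) = 11; 11 ≤ 11 — satisfied.
2. 10 mod 7 = 3, not 2 — violated.
3. 10 / 2 = 5, so 2 divides 10 — satisfied.
4. d = 15, g = 3; 15 > 3 (want ≤) — violated.
5. k = 18, d = 15; distinct — satisfied.
6. k * g = 18 * 3 = 54 — satisfied.
7. f = 7, j = 10; 7 < 10 — satisfied.
8. 5d + 2f = 5(15) + 2(7) = 89 — satisfied.
9. 15 mod 7 = 1, not 0 — violated.

The assignment fails constraints 2, 4, 9.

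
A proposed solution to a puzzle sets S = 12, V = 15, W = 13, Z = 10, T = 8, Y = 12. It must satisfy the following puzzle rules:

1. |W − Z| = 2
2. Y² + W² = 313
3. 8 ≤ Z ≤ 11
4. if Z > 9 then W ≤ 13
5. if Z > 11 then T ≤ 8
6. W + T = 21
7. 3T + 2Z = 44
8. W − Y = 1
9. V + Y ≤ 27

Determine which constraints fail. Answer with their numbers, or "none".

Constraint 1 is violated.

1. |13 − 10| = 3, not 2 — fails.
2. Y² + W² = 12² + 13² = 144 + 169 = 313 — holds.
3. Z = 10 lies in [8, 11] — holds.
4. Z = 10 > 9, so we need W ≤ 13; W = 13 ≤ 13 — holds.
5. Z = 10, not > 11; antecedent false, conditional vacuously true — holds.
6. W + T = 13 + 8 = 21 — holds.
7. 3T + 2Z = 3(8) + 2(10) = 44 — holds.
8. W − Y = 13 − 12 = 1 — holds.
9. V + Y = 15 + 12 = 27; 27 ≤ 27 — holds.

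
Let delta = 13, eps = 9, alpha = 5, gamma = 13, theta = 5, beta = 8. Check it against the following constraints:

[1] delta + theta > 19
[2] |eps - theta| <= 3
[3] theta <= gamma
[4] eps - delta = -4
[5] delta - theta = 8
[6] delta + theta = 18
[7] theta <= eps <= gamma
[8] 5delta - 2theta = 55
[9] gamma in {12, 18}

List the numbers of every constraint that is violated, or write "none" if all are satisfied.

[1] delta + theta = 13 + 5 = 18; 18 ≤ 19, bound 19 not met  ✗
[2] |9 - 5| = 4; 4 > 3, exceeds bound 3  ✗
[3] theta = 5, gamma = 13; 5 ≤ 13  ✓
[4] eps - delta = 9 - 13 = -4  ✓
[5] delta - theta = 13 - 5 = 8  ✓
[6] delta + theta = 13 + 5 = 18  ✓
[7] values 5 <= 9 <= 13  ✓
[8] 5delta - 2theta = 5(13) - 2(5) = 55  ✓
[9] gamma = 13 is not in {12, 18}  ✗

Constraints 1, 2, 9 do not hold.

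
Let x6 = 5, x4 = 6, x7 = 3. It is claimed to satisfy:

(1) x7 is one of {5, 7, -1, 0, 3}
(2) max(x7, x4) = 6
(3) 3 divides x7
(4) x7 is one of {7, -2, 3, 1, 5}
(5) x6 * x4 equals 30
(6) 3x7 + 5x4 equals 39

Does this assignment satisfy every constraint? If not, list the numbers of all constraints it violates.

The assignment satisfies every constraint.

(1) x7 = 3 is in {5, 7, -1, 0, 3} — satisfied.
(2) max(3, 6) = 6 — satisfied.
(3) 3 / 3 = 1, so 3 divides 3 — satisfied.
(4) x7 = 3 is in {7, -2, 3, 1, 5} — satisfied.
(5) x6 * x4 = 5 * 6 = 30 — satisfied.
(6) 3x7 + 5x4 = 3(3) + 5(6) = 39 — satisfied.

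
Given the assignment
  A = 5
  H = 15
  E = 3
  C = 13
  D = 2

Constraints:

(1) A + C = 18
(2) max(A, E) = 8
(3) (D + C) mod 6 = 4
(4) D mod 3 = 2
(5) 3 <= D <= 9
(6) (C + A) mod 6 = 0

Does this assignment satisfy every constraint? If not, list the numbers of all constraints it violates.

(1) A + C = 5 + 13 = 18  true
(2) max(5, 3) = 5, not 8  false
(3) D + C = 15; 15 mod 6 = 3, not 4  false
(4) 2 mod 3 = 2  true
(5) D = 2 is outside [3, 9]  false
(6) C + A = 18; 18 mod 6 = 0  true

Constraints 2, 3, and 5 are violated.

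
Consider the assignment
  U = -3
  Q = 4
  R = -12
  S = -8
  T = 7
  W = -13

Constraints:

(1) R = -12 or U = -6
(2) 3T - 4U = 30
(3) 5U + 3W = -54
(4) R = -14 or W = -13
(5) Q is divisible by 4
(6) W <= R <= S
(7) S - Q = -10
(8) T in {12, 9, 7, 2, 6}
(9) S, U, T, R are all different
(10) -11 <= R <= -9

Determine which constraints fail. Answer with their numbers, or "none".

(1) R = -12 = -12 (first disjunct)  true
(2) 3T - 4U = 3(7) - 4(-3) = 33, not 30  false
(3) 5U + 3W = 5(-3) + 3(-13) = -54  true
(4) R = -12 ≠ -14, but W = -13 = -13 (second disjunct)  true
(5) 4 / 4 = 1, so 4 divides 4  true
(6) values -13 <= -12 <= -8  true
(7) S - Q = -8 - 4 = -12, not -10  false
(8) T = 7 is in {12, 9, 7, 2, 6}  true
(9) values -8, -3, 7, -12 are pairwise distinct  true
(10) R = -12 is outside [-11, -9]  false

The assignment fails constraints 2, 7, and 10.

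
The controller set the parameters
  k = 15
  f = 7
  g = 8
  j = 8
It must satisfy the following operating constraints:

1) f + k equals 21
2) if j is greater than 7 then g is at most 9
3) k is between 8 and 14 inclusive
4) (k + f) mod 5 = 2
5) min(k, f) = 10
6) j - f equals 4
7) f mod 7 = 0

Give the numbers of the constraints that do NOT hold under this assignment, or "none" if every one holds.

No — constraints 1, 3, 5, and 6 are not satisfied.

1) f + k = 7 + 15 = 22, not 21  no
2) j = 8 > 7, so we need g ≤ 9; g = 8 ≤ 9  yes
3) k = 15 is outside [8, 14]  no
4) k + f = 22; 22 mod 5 = 2  yes
5) min(15, 7) = 7, not 10  no
6) j - f = 8 - 7 = 1, not 4  no
7) 7 mod 7 = 0  yes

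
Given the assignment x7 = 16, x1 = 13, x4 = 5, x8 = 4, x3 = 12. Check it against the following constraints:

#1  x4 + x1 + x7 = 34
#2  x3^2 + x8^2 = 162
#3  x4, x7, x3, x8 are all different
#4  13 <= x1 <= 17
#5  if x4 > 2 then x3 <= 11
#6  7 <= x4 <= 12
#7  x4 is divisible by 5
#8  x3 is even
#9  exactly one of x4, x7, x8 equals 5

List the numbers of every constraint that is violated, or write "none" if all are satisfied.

No — constraints 2, 5, 6 are not satisfied.

#1 x4 + x1 + x7 = 5 + 13 + 16 = 34 — satisfied.
#2 x3^2 + x8^2 = 12^2 + 4^2 = 144 + 16 = 160, not 162 — violated.
#3 values 5, 16, 12, 4 are pairwise distinct — satisfied.
#4 x1 = 13 lies in [13, 17] — satisfied.
#5 x4 = 5 > 2, so we need x3 ≤ 11; but x3 = 12 > 11 — violated.
#6 x4 = 5 is outside [7, 12] — violated.
#7 5 / 5 = 1, so 5 divides 5 — satisfied.
#8 x3 = 12 is even — satisfied.
#9 x4=5, x7=16, x8=4; 1 of them equals 5 — satisfied.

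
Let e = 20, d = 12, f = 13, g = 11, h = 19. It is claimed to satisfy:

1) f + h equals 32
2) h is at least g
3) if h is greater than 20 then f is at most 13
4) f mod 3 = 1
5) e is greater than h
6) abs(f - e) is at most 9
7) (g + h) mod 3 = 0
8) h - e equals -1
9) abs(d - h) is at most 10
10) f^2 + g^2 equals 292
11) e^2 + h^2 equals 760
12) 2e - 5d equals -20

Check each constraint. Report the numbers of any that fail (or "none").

1) f + h = 13 + 19 = 32  yes
2) h = 19, g = 11; 19 ≥ 11  yes
3) h = 19, not > 20; antecedent false, conditional vacuously true  yes
4) 13 mod 3 = 1  yes
5) e = 20, h = 19; 20 > 19  yes
6) abs(13 - 20) = 7; 7 ≤ 9  yes
7) g + h = 30; 30 mod 3 = 0  yes
8) h - e = 19 - 20 = -1  yes
9) abs(12 - 19) = 7; 7 ≤ 10  yes
10) f^2 + g^2 = 13^2 + 11^2 = 169 + 121 = 290, not 292  no
11) e^2 + h^2 = 20^2 + 19^2 = 400 + 361 = 761, not 760  no
12) 2e - 5d = 2(20) - 5(12) = -20  yes

Violated: 10, 11.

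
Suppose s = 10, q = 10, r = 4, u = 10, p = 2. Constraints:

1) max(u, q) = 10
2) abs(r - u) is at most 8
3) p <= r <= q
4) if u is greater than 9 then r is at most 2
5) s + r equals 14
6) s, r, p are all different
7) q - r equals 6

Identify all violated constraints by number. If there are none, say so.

1) max(10, 10) = 10 — OK.
2) abs(4 - 10) = 6; 6 ≤ 8 — OK.
3) values 2 <= 4 <= 10 — OK.
4) u = 10 > 9, so we need r ≤ 2; but r = 4 > 2 — violated.
5) s + r = 10 + 4 = 14 — OK.
6) values 10, 4, 2 are pairwise distinct — OK.
7) q - r = 10 - 4 = 6 — OK.

No — constraint 4 is not satisfied.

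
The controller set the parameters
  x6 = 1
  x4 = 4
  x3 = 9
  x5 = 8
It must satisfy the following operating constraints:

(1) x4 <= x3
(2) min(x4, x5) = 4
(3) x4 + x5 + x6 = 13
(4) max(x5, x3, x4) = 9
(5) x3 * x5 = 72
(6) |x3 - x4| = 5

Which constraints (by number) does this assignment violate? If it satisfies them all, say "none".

(1) x4 = 4, x3 = 9; 4 ≤ 9  ✔
(2) min(4, 8) = 4  ✔
(3) x4 + x5 + x6 = 4 + 8 + 1 = 13  ✔
(4) max(8, 9, 4) = 9  ✔
(5) x3 * x5 = 9 * 8 = 72  ✔
(6) |9 - 4| = 5  ✔

The assignment satisfies every constraint.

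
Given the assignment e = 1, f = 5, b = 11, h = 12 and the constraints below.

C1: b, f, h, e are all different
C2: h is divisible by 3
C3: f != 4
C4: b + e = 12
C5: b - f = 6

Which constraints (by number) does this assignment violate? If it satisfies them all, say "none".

No violations.

C1: values 11, 5, 12, 1 are pairwise distinct — satisfied.
C2: 12 / 3 = 4, so 3 divides 12 — satisfied.
C3: f = 5, and 5 ≠ 4 — satisfied.
C4: b + e = 11 + 1 = 12 — satisfied.
C5: b - f = 11 - 5 = 6 — satisfied.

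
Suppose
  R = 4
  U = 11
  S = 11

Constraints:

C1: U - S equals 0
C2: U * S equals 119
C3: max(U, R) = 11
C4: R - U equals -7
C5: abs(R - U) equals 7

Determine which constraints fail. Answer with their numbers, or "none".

C1: U - S = 11 - 11 = 0 — satisfied.
C2: U * S = 11 * 11 = 121, not 119 — violated.
C3: max(11, 4) = 11 — satisfied.
C4: R - U = 4 - 11 = -7 — satisfied.
C5: abs(4 - 11) = 7 — satisfied.

The assignment fails constraint 2.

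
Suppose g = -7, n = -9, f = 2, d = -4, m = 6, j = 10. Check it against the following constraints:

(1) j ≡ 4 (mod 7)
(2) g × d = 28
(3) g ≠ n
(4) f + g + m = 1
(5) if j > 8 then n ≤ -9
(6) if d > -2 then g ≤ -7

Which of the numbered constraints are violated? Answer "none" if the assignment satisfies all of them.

(1) 10 mod 7 = 3, not 4  FAIL
(2) g × d = -7 × (-4) = 28  OK
(3) g = -7, n = -9; distinct  OK
(4) f + g + m = 2 + (-7) + 6 = 1  OK
(5) j = 10 > 8, so we need n ≤ -9; n = -9 ≤ -9  OK
(6) d = -4, not > -2; antecedent false, conditional vacuously true  OK

Constraint 1 does not hold.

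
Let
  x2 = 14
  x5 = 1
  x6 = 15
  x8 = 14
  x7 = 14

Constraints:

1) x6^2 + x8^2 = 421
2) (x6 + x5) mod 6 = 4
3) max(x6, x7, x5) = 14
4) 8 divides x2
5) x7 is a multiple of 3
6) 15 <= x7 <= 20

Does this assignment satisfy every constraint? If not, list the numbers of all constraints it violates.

Violated: 3, 4, 5, and 6.

1) x6^2 + x8^2 = 15^2 + 14^2 = 225 + 196 = 421  OK
2) x6 + x5 = 16; 16 mod 6 = 4  OK
3) max(15, 14, 1) = 15, not 14  FAIL
4) 14 = 8*1 + 6, so 8 does not divide 14  FAIL
5) 14 = 3*4 + 2, so 3 does not divide 14  FAIL
6) x7 = 14 is outside [15, 20]  FAIL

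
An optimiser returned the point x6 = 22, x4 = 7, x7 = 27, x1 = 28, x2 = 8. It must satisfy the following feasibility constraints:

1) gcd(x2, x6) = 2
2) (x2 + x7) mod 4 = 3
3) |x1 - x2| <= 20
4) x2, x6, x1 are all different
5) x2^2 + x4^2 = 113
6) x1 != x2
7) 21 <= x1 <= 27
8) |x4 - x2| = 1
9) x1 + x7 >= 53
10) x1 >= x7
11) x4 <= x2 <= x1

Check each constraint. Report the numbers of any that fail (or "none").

1) gcd(8, 22) = 2 — satisfied.
2) x2 + x7 = 35; 35 mod 4 = 3 — satisfied.
3) |28 - 8| = 20; 20 ≤ 20 — satisfied.
4) values 8, 22, 28 are pairwise distinct — satisfied.
5) x2^2 + x4^2 = 8^2 + 7^2 = 64 + 49 = 113 — satisfied.
6) x1 = 28, x2 = 8; distinct — satisfied.
7) x1 = 28 is outside [21, 27] — violated.
8) |7 - 8| = 1 — satisfied.
9) x1 + x7 = 28 + 27 = 55; 55 ≥ 53 — satisfied.
10) x1 = 28, x7 = 27; 28 ≥ 27 — satisfied.
11) values 7 <= 8 <= 28 — satisfied.

Constraint 7 is violated.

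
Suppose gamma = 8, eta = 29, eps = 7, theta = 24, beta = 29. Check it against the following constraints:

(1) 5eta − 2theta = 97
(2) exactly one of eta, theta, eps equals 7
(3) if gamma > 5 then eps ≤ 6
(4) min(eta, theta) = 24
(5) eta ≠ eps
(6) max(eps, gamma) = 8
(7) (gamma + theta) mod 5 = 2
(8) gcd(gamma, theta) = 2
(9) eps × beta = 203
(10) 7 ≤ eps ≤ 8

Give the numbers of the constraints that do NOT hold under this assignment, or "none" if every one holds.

(1) 5eta − 2theta = 5(29) − 2(24) = 97  ✓
(2) eta=29, theta=24, eps=7; 1 of them equals 7  ✓
(3) gamma = 8 > 5, so we need eps ≤ 6; but eps = 7 > 6  ✗
(4) min(29, 24) = 24  ✓
(5) eta = 29, eps = 7; distinct  ✓
(6) max(7, 8) = 8  ✓
(7) gamma + theta = 32; 32 mod 5 = 2  ✓
(8) gcd(8, 24) = 8, not 2  ✗
(9) eps × beta = 7 × 29 = 203  ✓
(10) eps = 7 lies in [7, 8]  ✓

Violated: 3 and 8.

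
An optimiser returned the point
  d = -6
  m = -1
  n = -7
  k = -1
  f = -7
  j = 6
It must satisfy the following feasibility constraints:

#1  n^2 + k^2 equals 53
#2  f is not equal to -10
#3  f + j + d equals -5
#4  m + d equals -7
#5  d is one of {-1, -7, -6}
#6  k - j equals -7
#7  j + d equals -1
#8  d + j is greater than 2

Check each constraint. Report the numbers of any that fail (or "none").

#1 n^2 + k^2 = (-7)^2 + (-1)^2 = 49 + 1 = 50, not 53 — violated.
#2 f = -7, and -7 ≠ -10 — satisfied.
#3 f + j + d = -7 + 6 + (-6) = -7, not -5 — violated.
#4 m + d = -1 + (-6) = -7 — satisfied.
#5 d = -6 is in {-1, -7, -6} — satisfied.
#6 k - j = -1 - 6 = -7 — satisfied.
#7 j + d = 6 + (-6) = 0, not -1 — violated.
#8 d + j = -6 + 6 = 0; 0 ≤ 2, bound 2 not met — violated.

No — constraints 1, 3, 7, and 8 are not satisfied.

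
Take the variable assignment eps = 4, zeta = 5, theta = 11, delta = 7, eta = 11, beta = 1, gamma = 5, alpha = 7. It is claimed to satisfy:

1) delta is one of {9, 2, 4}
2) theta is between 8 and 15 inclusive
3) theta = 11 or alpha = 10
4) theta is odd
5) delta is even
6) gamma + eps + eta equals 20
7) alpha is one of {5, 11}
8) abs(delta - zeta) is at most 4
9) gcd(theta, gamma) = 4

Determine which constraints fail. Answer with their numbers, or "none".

1) delta = 7 is not in {9, 2, 4} — fails.
2) theta = 11 lies in [8, 15] — holds.
3) theta = 11 = 11 (first disjunct) — holds.
4) theta = 11 is odd — holds.
5) delta = 7 is odd — fails.
6) gamma + eps + eta = 5 + 4 + 11 = 20 — holds.
7) alpha = 7 is not in {5, 11} — fails.
8) abs(7 - 5) = 2; 2 ≤ 4 — holds.
9) gcd(11, 5) = 1, not 4 — fails.

Violated: 1, 5, 7, 9.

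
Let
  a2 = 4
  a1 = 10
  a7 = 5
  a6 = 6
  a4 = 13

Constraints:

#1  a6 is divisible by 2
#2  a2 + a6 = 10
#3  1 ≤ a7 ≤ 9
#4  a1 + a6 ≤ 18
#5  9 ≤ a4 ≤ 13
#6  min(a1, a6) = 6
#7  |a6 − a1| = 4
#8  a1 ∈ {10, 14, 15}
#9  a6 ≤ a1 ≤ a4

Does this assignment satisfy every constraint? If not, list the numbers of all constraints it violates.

The assignment satisfies every constraint.

#1 6 / 2 = 3, so 2 divides 6  OK
#2 a2 + a6 = 4 + 6 = 10  OK
#3 a7 = 5 lies in [1, 9]  OK
#4 a1 + a6 = 10 + 6 = 16; 16 ≤ 18  OK
#5 a4 = 13 lies in [9, 13]  OK
#6 min(10, 6) = 6  OK
#7 |6 − 10| = 4  OK
#8 a1 = 10 is in {10, 14, 15}  OK
#9 values 6 ≤ 10 ≤ 13  OK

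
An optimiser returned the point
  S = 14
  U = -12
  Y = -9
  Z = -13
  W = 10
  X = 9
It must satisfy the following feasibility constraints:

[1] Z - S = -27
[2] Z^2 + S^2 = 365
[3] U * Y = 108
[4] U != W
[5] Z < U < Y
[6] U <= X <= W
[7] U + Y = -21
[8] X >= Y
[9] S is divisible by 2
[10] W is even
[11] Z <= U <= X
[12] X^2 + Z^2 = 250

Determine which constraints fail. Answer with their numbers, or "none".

No violations.

[1] Z - S = -13 - 14 = -27 — OK.
[2] Z^2 + S^2 = (-13)^2 + 14^2 = 169 + 196 = 365 — OK.
[3] U * Y = -12 * (-9) = 108 — OK.
[4] U = -12, W = 10; distinct — OK.
[5] values -13 < -12 < -9 — OK.
[6] values -12 <= 9 <= 10 — OK.
[7] U + Y = -12 + (-9) = -21 — OK.
[8] X = 9, Y = -9; 9 ≥ -9 — OK.
[9] 14 / 2 = 7, so 2 divides 14 — OK.
[10] W = 10 is even — OK.
[11] values -13 <= -12 <= 9 — OK.
[12] X^2 + Z^2 = 9^2 + (-13)^2 = 81 + 169 = 250 — OK.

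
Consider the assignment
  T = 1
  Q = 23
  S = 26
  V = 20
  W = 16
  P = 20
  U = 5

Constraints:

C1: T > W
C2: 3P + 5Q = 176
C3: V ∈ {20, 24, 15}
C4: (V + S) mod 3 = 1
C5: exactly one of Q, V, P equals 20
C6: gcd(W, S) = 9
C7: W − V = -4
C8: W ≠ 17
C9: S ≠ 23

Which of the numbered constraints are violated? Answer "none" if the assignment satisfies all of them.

C1: T = 1, W = 16; 1 ≤ 16 (want >) — fails.
C2: 3P + 5Q = 3(20) + 5(23) = 175, not 176 — fails.
C3: V = 20 is in {20, 24, 15} — holds.
C4: V + S = 46; 46 mod 3 = 1 — holds.
C5: Q=23, V=20, P=20; 2 of them equal 20, not exactly one — fails.
C6: gcd(16, 26) = 2, not 9 — fails.
C7: W − V = 16 − 20 = -4 — holds.
C8: W = 16, and 16 ≠ 17 — holds.
C9: S = 26, and 26 ≠ 23 — holds.

No — constraints 1, 2, 5, and 6 are not satisfied.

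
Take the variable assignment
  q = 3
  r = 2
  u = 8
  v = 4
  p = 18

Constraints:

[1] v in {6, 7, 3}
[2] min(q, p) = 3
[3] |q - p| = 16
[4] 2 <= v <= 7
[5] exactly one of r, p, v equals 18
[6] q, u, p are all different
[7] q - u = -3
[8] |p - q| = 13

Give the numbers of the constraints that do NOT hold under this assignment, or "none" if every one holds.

[1] v = 4 is not in {6, 7, 3} — fails.
[2] min(3, 18) = 3 — holds.
[3] |3 - 18| = 15, not 16 — fails.
[4] v = 4 lies in [2, 7] — holds.
[5] r=2, p=18, v=4; 1 of them equals 18 — holds.
[6] values 3, 8, 18 are pairwise distinct — holds.
[7] q - u = 3 - 8 = -5, not -3 — fails.
[8] |18 - 3| = 15, not 13 — fails.

The assignment fails constraints 1, 3, 7, and 8.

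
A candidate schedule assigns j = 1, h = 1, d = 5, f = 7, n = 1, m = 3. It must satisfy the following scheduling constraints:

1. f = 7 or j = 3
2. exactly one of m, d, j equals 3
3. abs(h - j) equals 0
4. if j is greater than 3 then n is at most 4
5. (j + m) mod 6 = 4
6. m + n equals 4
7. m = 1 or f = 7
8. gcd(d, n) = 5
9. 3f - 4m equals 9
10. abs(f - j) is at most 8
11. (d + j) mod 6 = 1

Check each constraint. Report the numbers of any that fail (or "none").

1. f = 7 = 7 (first disjunct) — holds.
2. m=3, d=5, j=1; 1 of them equals 3 — holds.
3. abs(1 - 1) = 0 — holds.
4. j = 1, not > 3; antecedent false, conditional vacuously true — holds.
5. j + m = 4; 4 mod 6 = 4 — holds.
6. m + n = 3 + 1 = 4 — holds.
7. m = 3 ≠ 1, but f = 7 = 7 (second disjunct) — holds.
8. gcd(5, 1) = 1, not 5 — fails.
9. 3f - 4m = 3(7) - 4(3) = 9 — holds.
10. abs(7 - 1) = 6; 6 ≤ 8 — holds.
11. d + j = 6; 6 mod 6 = 0, not 1 — fails.

Constraints 8, 11 do not hold.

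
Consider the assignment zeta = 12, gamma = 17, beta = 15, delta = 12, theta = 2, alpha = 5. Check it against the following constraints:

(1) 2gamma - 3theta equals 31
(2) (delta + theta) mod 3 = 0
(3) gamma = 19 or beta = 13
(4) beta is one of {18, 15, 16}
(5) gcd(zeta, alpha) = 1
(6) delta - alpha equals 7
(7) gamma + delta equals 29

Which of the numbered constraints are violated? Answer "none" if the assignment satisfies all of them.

No — constraints 1, 2, 3 are not satisfied.

(1) 2gamma - 3theta = 2(17) - 3(2) = 28, not 31  FAIL
(2) delta + theta = 14; 14 mod 3 = 2, not 0  FAIL
(3) gamma = 17 ≠ 19 and beta = 15 ≠ 13; both disjuncts false  FAIL
(4) beta = 15 is in {18, 15, 16}  OK
(5) gcd(12, 5) = 1  OK
(6) delta - alpha = 12 - 5 = 7  OK
(7) gamma + delta = 17 + 12 = 29  OK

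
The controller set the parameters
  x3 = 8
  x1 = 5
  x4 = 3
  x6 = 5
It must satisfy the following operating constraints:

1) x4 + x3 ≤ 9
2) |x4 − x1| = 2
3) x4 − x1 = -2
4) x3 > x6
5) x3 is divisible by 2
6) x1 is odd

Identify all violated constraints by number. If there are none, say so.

1) x4 + x3 = 3 + 8 = 11; 11 > 9, bound 9 not met — violated.
2) |3 − 5| = 2 — satisfied.
3) x4 − x1 = 3 − 5 = -2 — satisfied.
4) x3 = 8, x6 = 5; 8 > 5 — satisfied.
5) 8 / 2 = 4, so 2 divides 8 — satisfied.
6) x1 = 5 is odd — satisfied.

No — constraint 1 is not satisfied.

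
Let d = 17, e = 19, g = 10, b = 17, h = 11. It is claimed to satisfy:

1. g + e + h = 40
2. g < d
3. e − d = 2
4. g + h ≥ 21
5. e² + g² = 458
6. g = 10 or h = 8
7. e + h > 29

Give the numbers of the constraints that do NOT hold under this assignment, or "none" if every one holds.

Constraint 5 does not hold.

1. g + e + h = 10 + 19 + 11 = 40 — holds.
2. g = 10, d = 17; 10 < 17 — holds.
3. e − d = 19 − 17 = 2 — holds.
4. g + h = 10 + 11 = 21; 21 ≥ 21 — holds.
5. e² + g² = 19² + 10² = 361 + 100 = 461, not 458 — fails.
6. g = 10 = 10 (first disjunct) — holds.
7. e + h = 19 + 11 = 30; 30 > 29 — holds.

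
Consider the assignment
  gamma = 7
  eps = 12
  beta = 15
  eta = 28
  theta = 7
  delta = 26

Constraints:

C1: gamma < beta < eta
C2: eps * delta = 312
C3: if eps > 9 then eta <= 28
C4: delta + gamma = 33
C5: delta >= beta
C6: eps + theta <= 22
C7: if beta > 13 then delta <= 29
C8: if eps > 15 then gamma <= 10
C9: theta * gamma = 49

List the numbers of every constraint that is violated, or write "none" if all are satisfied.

Yes — all constraints hold.

C1: values 7 < 15 < 28  ✓
C2: eps * delta = 12 * 26 = 312  ✓
C3: eps = 12 > 9, so we need eta ≤ 28; eta = 28 ≤ 28  ✓
C4: delta + gamma = 26 + 7 = 33  ✓
C5: delta = 26, beta = 15; 26 ≥ 15  ✓
C6: eps + theta = 12 + 7 = 19; 19 ≤ 22  ✓
C7: beta = 15 > 13, so we need delta ≤ 29; delta = 26 ≤ 29  ✓
C8: eps = 12, not > 15; antecedent false, conditional vacuously true  ✓
C9: theta * gamma = 7 * 7 = 49  ✓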